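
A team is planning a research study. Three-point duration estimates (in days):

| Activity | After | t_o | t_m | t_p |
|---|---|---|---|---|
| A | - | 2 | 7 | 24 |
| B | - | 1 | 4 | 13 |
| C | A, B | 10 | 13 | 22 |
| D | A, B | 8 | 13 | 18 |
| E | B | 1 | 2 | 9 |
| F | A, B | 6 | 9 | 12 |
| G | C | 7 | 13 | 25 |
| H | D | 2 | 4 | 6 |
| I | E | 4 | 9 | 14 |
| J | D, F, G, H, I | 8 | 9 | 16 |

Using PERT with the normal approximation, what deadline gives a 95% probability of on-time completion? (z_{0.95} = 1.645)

te_A = (2 + 4·7 + 24)/6 = 54/6 = 9; σ²_A = ((24−2)/6)² = 13.444
te_B = (1 + 4·4 + 13)/6 = 30/6 = 5; σ²_B = ((13−1)/6)² = 4.000
te_C = (10 + 4·13 + 22)/6 = 84/6 = 14; σ²_C = ((22−10)/6)² = 4.000
te_D = (8 + 4·13 + 18)/6 = 78/6 = 13; σ²_D = ((18−8)/6)² = 2.778
te_E = (1 + 4·2 + 9)/6 = 18/6 = 3; σ²_E = ((9−1)/6)² = 1.778
te_F = (6 + 4·9 + 12)/6 = 54/6 = 9; σ²_F = ((12−6)/6)² = 1.000
te_G = (7 + 4·13 + 25)/6 = 84/6 = 14; σ²_G = ((25−7)/6)² = 9.000
te_H = (2 + 4·4 + 6)/6 = 24/6 = 4; σ²_H = ((6−2)/6)² = 0.444
te_I = (4 + 4·9 + 14)/6 = 54/6 = 9; σ²_I = ((14−4)/6)² = 2.778
te_J = (8 + 4·9 + 16)/6 = 60/6 = 10; σ²_J = ((16−8)/6)² = 1.778

Forward pass:
ES_A = 0; EF_A = 9
ES_B = 0; EF_B = 5
ES_C = max(EF_A=9, EF_B=5) = 9; EF_C = 9+14 = 23
ES_D = max(EF_A=9, EF_B=5) = 9; EF_D = 9+13 = 22
ES_E = 5; EF_E = 5+3 = 8
ES_F = max(EF_A=9, EF_B=5) = 9; EF_F = 9+9 = 18
ES_G = 23; EF_G = 23+14 = 37
ES_H = 22; EF_H = 22+4 = 26
ES_I = 8; EF_I = 8+9 = 17
ES_J = max(EF_D=22, EF_F=18, EF_G=37, EF_H=26, EF_I=17) = 37; EF_J = 37+10 = 47
Expected project duration μ = 47 days. Critical path: A → C → G → J.

Variance along critical path = 13.444 + 4.000 + 9.000 + 1.778 = 28.222; σ = 5.312 days.
D = μ + z·σ = 47 + 1.645·5.312 = 55.7 days

55.7 days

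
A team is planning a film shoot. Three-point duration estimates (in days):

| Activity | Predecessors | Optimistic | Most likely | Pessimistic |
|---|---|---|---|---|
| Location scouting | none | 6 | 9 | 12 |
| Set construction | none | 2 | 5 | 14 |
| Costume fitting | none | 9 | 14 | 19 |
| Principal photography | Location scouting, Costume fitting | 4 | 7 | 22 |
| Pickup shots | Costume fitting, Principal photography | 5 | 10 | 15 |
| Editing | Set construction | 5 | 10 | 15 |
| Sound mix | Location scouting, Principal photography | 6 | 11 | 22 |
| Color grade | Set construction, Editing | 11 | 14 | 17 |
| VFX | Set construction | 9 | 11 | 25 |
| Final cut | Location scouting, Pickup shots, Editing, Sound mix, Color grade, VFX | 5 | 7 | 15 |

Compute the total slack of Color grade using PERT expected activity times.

te_Location scouting = (6 + 4·9 + 12)/6 = 54/6 = 9
te_Set construction = (2 + 4·5 + 14)/6 = 36/6 = 6
te_Costume fitting = (9 + 4·14 + 19)/6 = 84/6 = 14
te_Principal photography = (4 + 4·7 + 22)/6 = 54/6 = 9
te_Pickup shots = (5 + 4·10 + 15)/6 = 60/6 = 10
te_Editing = (5 + 4·10 + 15)/6 = 60/6 = 10
te_Sound mix = (6 + 4·11 + 22)/6 = 72/6 = 12
te_Color grade = (11 + 4·14 + 17)/6 = 84/6 = 14
te_VFX = (9 + 4·11 + 25)/6 = 78/6 = 13
te_Final cut = (5 + 4·7 + 15)/6 = 48/6 = 8

Forward pass:
ES_Location scouting = 0; EF_Location scouting = 9
ES_Set construction = 0; EF_Set construction = 6
ES_Costume fitting = 0; EF_Costume fitting = 14
ES_Principal photography = max(EF_Location scouting=9, EF_Costume fitting=14) = 14; EF_Principal photography = 14+9 = 23
ES_Pickup shots = max(EF_Costume fitting=14, EF_Principal photography=23) = 23; EF_Pickup shots = 23+10 = 33
ES_Editing = 6; EF_Editing = 6+10 = 16
ES_Sound mix = max(EF_Location scouting=9, EF_Principal photography=23) = 23; EF_Sound mix = 23+12 = 35
ES_Color grade = max(EF_Set construction=6, EF_Editing=16) = 16; EF_Color grade = 16+14 = 30
ES_VFX = 6; EF_VFX = 6+13 = 19
ES_Final cut = max(EF_Location scouting=9, EF_Pickup shots=33, EF_Editing=16, EF_Sound mix=35, EF_Color grade=30, EF_VFX=19) = 35; EF_Final cut = 35+8 = 43
Expected project duration μ = 43 days. Critical path: Costume fitting → Principal photography → Sound mix → Final cut.

Backward pass:
LF_Final cut = 43; LS_Final cut = 43−8 = 35
LF_VFX = LS_Final cut = 35; LS_VFX = 35−13 = 22
LF_Color grade = LS_Final cut = 35; LS_Color grade = 35−14 = 21
LF_Sound mix = LS_Final cut = 35; LS_Sound mix = 35−12 = 23
LF_Editing = min(LS_Color grade=21, LS_Final cut=35) = 21; LS_Editing = 21−10 = 11
LF_Pickup shots = LS_Final cut = 35; LS_Pickup shots = 35−10 = 25
LF_Principal photography = min(LS_Pickup shots=25, LS_Sound mix=23) = 23; LS_Principal photography = 23−9 = 14
LF_Costume fitting = min(LS_Principal photography=14, LS_Pickup shots=25) = 14; LS_Costume fitting = 14−14 = 0
LF_Set construction = min(LS_Editing=11, LS_Color grade=21, LS_VFX=22) = 11; LS_Set construction = 11−6 = 5
LF_Location scouting = min(LS_Principal photography=14, LS_Sound mix=23, LS_Final cut=35) = 14; LS_Location scouting = 14−9 = 5
Slack_Color grade = LS_Color grade − ES_Color grade = 21 − 16 = 5

5 days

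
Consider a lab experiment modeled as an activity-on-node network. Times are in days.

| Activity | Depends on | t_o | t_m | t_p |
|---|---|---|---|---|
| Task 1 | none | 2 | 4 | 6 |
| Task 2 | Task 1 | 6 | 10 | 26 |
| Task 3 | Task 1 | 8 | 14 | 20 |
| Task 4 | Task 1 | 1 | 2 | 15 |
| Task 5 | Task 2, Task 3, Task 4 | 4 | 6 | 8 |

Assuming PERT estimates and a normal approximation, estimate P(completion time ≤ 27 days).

te_Task 1 = (2 + 4·4 + 6)/6 = 24/6 = 4; σ²_Task 1 = ((6−2)/6)² = 0.444
te_Task 2 = (6 + 4·10 + 26)/6 = 72/6 = 12; σ²_Task 2 = ((26−6)/6)² = 11.111
te_Task 3 = (8 + 4·14 + 20)/6 = 84/6 = 14; σ²_Task 3 = ((20−8)/6)² = 4.000
te_Task 4 = (1 + 4·2 + 15)/6 = 24/6 = 4; σ²_Task 4 = ((15−1)/6)² = 5.444
te_Task 5 = (4 + 4·6 + 8)/6 = 36/6 = 6; σ²_Task 5 = ((8−4)/6)² = 0.444

Forward pass:
ES_Task 1 = 0; EF_Task 1 = 4
ES_Task 2 = 4; EF_Task 2 = 4+12 = 16
ES_Task 3 = 4; EF_Task 3 = 4+14 = 18
ES_Task 4 = 4; EF_Task 4 = 4+4 = 8
ES_Task 5 = max(EF_Task 2=16, EF_Task 3=18, EF_Task 4=8) = 18; EF_Task 5 = 18+6 = 24
Expected project duration μ = 24 days. Critical path: Task 1 → Task 3 → Task 5.

Variance along critical path = 0.444 + 4.000 + 0.444 = 4.889; σ = √4.889 = 2.211 days.
Z = (27 − 24) / 2.211 = 1.357
P(T ≤ 27) = Φ(1.357) ≈ 0.913

0.913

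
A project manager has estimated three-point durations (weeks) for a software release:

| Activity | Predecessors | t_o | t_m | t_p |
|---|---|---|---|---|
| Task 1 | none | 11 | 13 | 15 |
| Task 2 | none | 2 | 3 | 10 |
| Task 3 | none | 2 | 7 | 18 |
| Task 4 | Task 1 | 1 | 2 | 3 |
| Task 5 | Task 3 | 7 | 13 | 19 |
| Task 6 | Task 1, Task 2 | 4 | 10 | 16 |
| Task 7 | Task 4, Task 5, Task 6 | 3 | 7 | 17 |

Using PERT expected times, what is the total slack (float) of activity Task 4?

te_Task 1 = (11 + 4·13 + 15)/6 = 78/6 = 13
te_Task 2 = (2 + 4·3 + 10)/6 = 24/6 = 4
te_Task 3 = (2 + 4·7 + 18)/6 = 48/6 = 8
te_Task 4 = (1 + 4·2 + 3)/6 = 12/6 = 2
te_Task 5 = (7 + 4·13 + 19)/6 = 78/6 = 13
te_Task 6 = (4 + 4·10 + 16)/6 = 60/6 = 10
te_Task 7 = (3 + 4·7 + 17)/6 = 48/6 = 8

Forward pass:
ES_Task 1 = 0; EF_Task 1 = 13
ES_Task 2 = 0; EF_Task 2 = 4
ES_Task 3 = 0; EF_Task 3 = 8
ES_Task 4 = 13; EF_Task 4 = 13+2 = 15
ES_Task 5 = 8; EF_Task 5 = 8+13 = 21
ES_Task 6 = max(EF_Task 1=13, EF_Task 2=4) = 13; EF_Task 6 = 13+10 = 23
ES_Task 7 = max(EF_Task 4=15, EF_Task 5=21, EF_Task 6=23) = 23; EF_Task 7 = 23+8 = 31
Expected project duration μ = 31 weeks. Critical path: Task 1 → Task 6 → Task 7.

Backward pass:
LF_Task 7 = 31; LS_Task 7 = 31−8 = 23
LF_Task 6 = LS_Task 7 = 23; LS_Task 6 = 23−10 = 13
LF_Task 5 = LS_Task 7 = 23; LS_Task 5 = 23−13 = 10
LF_Task 4 = LS_Task 7 = 23; LS_Task 4 = 23−2 = 21
LF_Task 3 = LS_Task 5 = 10; LS_Task 3 = 10−8 = 2
LF_Task 2 = LS_Task 6 = 13; LS_Task 2 = 13−4 = 9
LF_Task 1 = min(LS_Task 4=21, LS_Task 6=13) = 13; LS_Task 1 = 13−13 = 0
Slack_Task 4 = LS_Task 4 − ES_Task 4 = 21 − 13 = 8

8 weeks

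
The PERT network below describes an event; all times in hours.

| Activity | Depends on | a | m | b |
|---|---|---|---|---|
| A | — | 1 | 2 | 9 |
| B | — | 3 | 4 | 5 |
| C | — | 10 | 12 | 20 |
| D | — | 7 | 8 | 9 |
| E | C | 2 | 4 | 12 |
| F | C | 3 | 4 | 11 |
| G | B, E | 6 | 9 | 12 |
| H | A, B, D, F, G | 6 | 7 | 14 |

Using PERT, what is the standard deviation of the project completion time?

te_A = (1 + 4·2 + 9)/6 = 18/6 = 3; σ²_A = ((9−1)/6)² = 1.778
te_B = (3 + 4·4 + 5)/6 = 24/6 = 4; σ²_B = ((5−3)/6)² = 0.111
te_C = (10 + 4·12 + 20)/6 = 78/6 = 13; σ²_C = ((20−10)/6)² = 2.778
te_D = (7 + 4·8 + 9)/6 = 48/6 = 8; σ²_D = ((9−7)/6)² = 0.111
te_E = (2 + 4·4 + 12)/6 = 30/6 = 5; σ²_E = ((12−2)/6)² = 2.778
te_F = (3 + 4·4 + 11)/6 = 30/6 = 5; σ²_F = ((11−3)/6)² = 1.778
te_G = (6 + 4·9 + 12)/6 = 54/6 = 9; σ²_G = ((12−6)/6)² = 1.000
te_H = (6 + 4·7 + 14)/6 = 48/6 = 8; σ²_H = ((14−6)/6)² = 1.778

Forward pass:
ES_A = 0; EF_A = 3
ES_B = 0; EF_B = 4
ES_C = 0; EF_C = 13
ES_D = 0; EF_D = 8
ES_E = 13; EF_E = 13+5 = 18
ES_F = 13; EF_F = 13+5 = 18
ES_G = max(EF_B=4, EF_E=18) = 18; EF_G = 18+9 = 27
ES_H = max(EF_A=3, EF_B=4, EF_D=8, EF_F=18, EF_G=27) = 27; EF_H = 27+8 = 35
Expected project duration μ = 35 hours. Critical path: C → E → G → H.

Variance along critical path = 2.778 + 2.778 + 1.000 + 1.778 = 8.333
σ = √8.333 = 2.887 hours

2.89 hours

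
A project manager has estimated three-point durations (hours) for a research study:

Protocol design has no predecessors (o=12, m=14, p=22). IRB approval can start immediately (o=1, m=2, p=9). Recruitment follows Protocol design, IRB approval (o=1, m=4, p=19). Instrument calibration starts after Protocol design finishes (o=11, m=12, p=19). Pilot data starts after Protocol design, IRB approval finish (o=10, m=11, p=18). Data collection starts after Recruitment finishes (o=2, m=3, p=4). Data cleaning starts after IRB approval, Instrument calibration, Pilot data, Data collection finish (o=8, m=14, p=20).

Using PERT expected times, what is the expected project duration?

te_Protocol design = (12 + 4·14 + 22)/6 = 90/6 = 15
te_IRB approval = (1 + 4·2 + 9)/6 = 18/6 = 3
te_Recruitment = (1 + 4·4 + 19)/6 = 36/6 = 6
te_Instrument calibration = (11 + 4·12 + 19)/6 = 78/6 = 13
te_Pilot data = (10 + 4·11 + 18)/6 = 72/6 = 12
te_Data collection = (2 + 4·3 + 4)/6 = 18/6 = 3
te_Data cleaning = (8 + 4·14 + 20)/6 = 84/6 = 14

Forward pass:
ES_Protocol design = 0; EF_Protocol design = 15
ES_IRB approval = 0; EF_IRB approval = 3
ES_Recruitment = max(EF_Protocol design=15, EF_IRB approval=3) = 15; EF_Recruitment = 15+6 = 21
ES_Instrument calibration = 15; EF_Instrument calibration = 15+13 = 28
ES_Pilot data = max(EF_Protocol design=15, EF_IRB approval=3) = 15; EF_Pilot data = 15+12 = 27
ES_Data collection = 21; EF_Data collection = 21+3 = 24
ES_Data cleaning = max(EF_IRB approval=3, EF_Instrument calibration=28, EF_Pilot data=27, EF_Data collection=24) = 28; EF_Data cleaning = 28+14 = 42
Expected project duration μ = 42 hours. Critical path: Protocol design → Instrument calibration → Data cleaning.

42 hours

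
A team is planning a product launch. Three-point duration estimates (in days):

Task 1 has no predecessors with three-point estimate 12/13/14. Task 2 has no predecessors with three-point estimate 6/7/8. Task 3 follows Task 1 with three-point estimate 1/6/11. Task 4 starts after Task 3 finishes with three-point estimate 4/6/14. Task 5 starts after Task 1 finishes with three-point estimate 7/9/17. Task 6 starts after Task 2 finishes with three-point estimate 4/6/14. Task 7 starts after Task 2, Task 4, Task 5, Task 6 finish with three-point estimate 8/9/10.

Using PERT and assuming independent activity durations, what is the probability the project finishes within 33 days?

0.203

te_Task 1 = (12 + 4·13 + 14)/6 = 78/6 = 13; σ²_Task 1 = ((14−12)/6)² = 0.111
te_Task 2 = (6 + 4·7 + 8)/6 = 42/6 = 7; σ²_Task 2 = ((8−6)/6)² = 0.111
te_Task 3 = (1 + 4·6 + 11)/6 = 36/6 = 6; σ²_Task 3 = ((11−1)/6)² = 2.778
te_Task 4 = (4 + 4·6 + 14)/6 = 42/6 = 7; σ²_Task 4 = ((14−4)/6)² = 2.778
te_Task 5 = (7 + 4·9 + 17)/6 = 60/6 = 10; σ²_Task 5 = ((17−7)/6)² = 2.778
te_Task 6 = (4 + 4·6 + 14)/6 = 42/6 = 7; σ²_Task 6 = ((14−4)/6)² = 2.778
te_Task 7 = (8 + 4·9 + 10)/6 = 54/6 = 9; σ²_Task 7 = ((10−8)/6)² = 0.111

Forward pass:
ES_Task 1 = 0; EF_Task 1 = 13
ES_Task 2 = 0; EF_Task 2 = 7
ES_Task 3 = 13; EF_Task 3 = 13+6 = 19
ES_Task 4 = 19; EF_Task 4 = 19+7 = 26
ES_Task 5 = 13; EF_Task 5 = 13+10 = 23
ES_Task 6 = 7; EF_Task 6 = 7+7 = 14
ES_Task 7 = max(EF_Task 2=7, EF_Task 4=26, EF_Task 5=23, EF_Task 6=14) = 26; EF_Task 7 = 26+9 = 35
Expected project duration μ = 35 days. Critical path: Task 1 → Task 3 → Task 4 → Task 7.

Variance along critical path = 0.111 + 2.778 + 2.778 + 0.111 = 5.778; σ = √5.778 = 2.404 days.
Z = (33 − 35) / 2.404 = -0.832
P(T ≤ 33) = Φ(-0.832) ≈ 0.203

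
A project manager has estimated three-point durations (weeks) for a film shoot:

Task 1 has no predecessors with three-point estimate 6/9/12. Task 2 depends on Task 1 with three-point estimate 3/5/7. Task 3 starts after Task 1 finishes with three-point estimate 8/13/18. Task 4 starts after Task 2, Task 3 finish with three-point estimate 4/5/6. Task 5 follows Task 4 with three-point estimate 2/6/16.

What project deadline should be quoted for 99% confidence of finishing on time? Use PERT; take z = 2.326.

41.1 weeks

te_Task 1 = (6 + 4·9 + 12)/6 = 54/6 = 9; σ²_Task 1 = ((12−6)/6)² = 1.000
te_Task 2 = (3 + 4·5 + 7)/6 = 30/6 = 5; σ²_Task 2 = ((7−3)/6)² = 0.444
te_Task 3 = (8 + 4·13 + 18)/6 = 78/6 = 13; σ²_Task 3 = ((18−8)/6)² = 2.778
te_Task 4 = (4 + 4·5 + 6)/6 = 30/6 = 5; σ²_Task 4 = ((6−4)/6)² = 0.111
te_Task 5 = (2 + 4·6 + 16)/6 = 42/6 = 7; σ²_Task 5 = ((16−2)/6)² = 5.444

Forward pass:
ES_Task 1 = 0; EF_Task 1 = 9
ES_Task 2 = 9; EF_Task 2 = 9+5 = 14
ES_Task 3 = 9; EF_Task 3 = 9+13 = 22
ES_Task 4 = max(EF_Task 2=14, EF_Task 3=22) = 22; EF_Task 4 = 22+5 = 27
ES_Task 5 = 27; EF_Task 5 = 27+7 = 34
Expected project duration μ = 34 weeks. Critical path: Task 1 → Task 3 → Task 4 → Task 5.

Variance along critical path = 1.000 + 2.778 + 0.111 + 5.444 = 9.333; σ = 3.055 weeks.
D = μ + z·σ = 34 + 2.326·3.055 = 41.1 weeks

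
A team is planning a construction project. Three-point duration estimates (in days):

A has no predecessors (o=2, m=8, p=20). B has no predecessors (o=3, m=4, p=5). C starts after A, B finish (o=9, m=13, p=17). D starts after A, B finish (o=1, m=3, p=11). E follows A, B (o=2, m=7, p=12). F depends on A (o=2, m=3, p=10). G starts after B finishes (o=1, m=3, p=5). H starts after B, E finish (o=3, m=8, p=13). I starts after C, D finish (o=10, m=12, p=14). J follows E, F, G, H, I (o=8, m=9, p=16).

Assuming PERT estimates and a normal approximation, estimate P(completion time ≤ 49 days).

te_A = (2 + 4·8 + 20)/6 = 54/6 = 9; σ²_A = ((20−2)/6)² = 9.000
te_B = (3 + 4·4 + 5)/6 = 24/6 = 4; σ²_B = ((5−3)/6)² = 0.111
te_C = (9 + 4·13 + 17)/6 = 78/6 = 13; σ²_C = ((17−9)/6)² = 1.778
te_D = (1 + 4·3 + 11)/6 = 24/6 = 4; σ²_D = ((11−1)/6)² = 2.778
te_E = (2 + 4·7 + 12)/6 = 42/6 = 7; σ²_E = ((12−2)/6)² = 2.778
te_F = (2 + 4·3 + 10)/6 = 24/6 = 4; σ²_F = ((10−2)/6)² = 1.778
te_G = (1 + 4·3 + 5)/6 = 18/6 = 3; σ²_G = ((5−1)/6)² = 0.444
te_H = (3 + 4·8 + 13)/6 = 48/6 = 8; σ²_H = ((13−3)/6)² = 2.778
te_I = (10 + 4·12 + 14)/6 = 72/6 = 12; σ²_I = ((14−10)/6)² = 0.444
te_J = (8 + 4·9 + 16)/6 = 60/6 = 10; σ²_J = ((16−8)/6)² = 1.778

Forward pass:
ES_A = 0; EF_A = 9
ES_B = 0; EF_B = 4
ES_C = max(EF_A=9, EF_B=4) = 9; EF_C = 9+13 = 22
ES_D = max(EF_A=9, EF_B=4) = 9; EF_D = 9+4 = 13
ES_E = max(EF_A=9, EF_B=4) = 9; EF_E = 9+7 = 16
ES_F = 9; EF_F = 9+4 = 13
ES_G = 4; EF_G = 4+3 = 7
ES_H = max(EF_B=4, EF_E=16) = 16; EF_H = 16+8 = 24
ES_I = max(EF_C=22, EF_D=13) = 22; EF_I = 22+12 = 34
ES_J = max(EF_E=16, EF_F=13, EF_G=7, EF_H=24, EF_I=34) = 34; EF_J = 34+10 = 44
Expected project duration μ = 44 days. Critical path: A → C → I → J.

Variance along critical path = 9.000 + 1.778 + 0.444 + 1.778 = 13.000; σ = √13.000 = 3.606 days.
Z = (49 − 44) / 3.606 = 1.387
P(T ≤ 49) = Φ(1.387) ≈ 0.917

0.917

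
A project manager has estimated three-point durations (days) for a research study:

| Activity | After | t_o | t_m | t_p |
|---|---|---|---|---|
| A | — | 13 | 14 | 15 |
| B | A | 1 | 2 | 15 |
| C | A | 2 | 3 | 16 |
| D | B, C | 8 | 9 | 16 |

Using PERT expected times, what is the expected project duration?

te_A = (13 + 4·14 + 15)/6 = 84/6 = 14
te_B = (1 + 4·2 + 15)/6 = 24/6 = 4
te_C = (2 + 4·3 + 16)/6 = 30/6 = 5
te_D = (8 + 4·9 + 16)/6 = 60/6 = 10

Forward pass:
ES_A = 0; EF_A = 14
ES_B = 14; EF_B = 14+4 = 18
ES_C = 14; EF_C = 14+5 = 19
ES_D = max(EF_B=18, EF_C=19) = 19; EF_D = 19+10 = 29
Expected project duration μ = 29 days. Critical path: A → C → D.

29 days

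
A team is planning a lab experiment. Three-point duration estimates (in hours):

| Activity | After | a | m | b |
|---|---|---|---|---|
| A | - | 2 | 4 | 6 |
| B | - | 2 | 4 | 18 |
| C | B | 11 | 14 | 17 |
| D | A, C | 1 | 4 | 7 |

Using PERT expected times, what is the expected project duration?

24 hours

te_A = (2 + 4·4 + 6)/6 = 24/6 = 4
te_B = (2 + 4·4 + 18)/6 = 36/6 = 6
te_C = (11 + 4·14 + 17)/6 = 84/6 = 14
te_D = (1 + 4·4 + 7)/6 = 24/6 = 4

Forward pass:
ES_A = 0; EF_A = 4
ES_B = 0; EF_B = 6
ES_C = 6; EF_C = 6+14 = 20
ES_D = max(EF_A=4, EF_C=20) = 20; EF_D = 20+4 = 24
Expected project duration μ = 24 hours. Critical path: B → C → D.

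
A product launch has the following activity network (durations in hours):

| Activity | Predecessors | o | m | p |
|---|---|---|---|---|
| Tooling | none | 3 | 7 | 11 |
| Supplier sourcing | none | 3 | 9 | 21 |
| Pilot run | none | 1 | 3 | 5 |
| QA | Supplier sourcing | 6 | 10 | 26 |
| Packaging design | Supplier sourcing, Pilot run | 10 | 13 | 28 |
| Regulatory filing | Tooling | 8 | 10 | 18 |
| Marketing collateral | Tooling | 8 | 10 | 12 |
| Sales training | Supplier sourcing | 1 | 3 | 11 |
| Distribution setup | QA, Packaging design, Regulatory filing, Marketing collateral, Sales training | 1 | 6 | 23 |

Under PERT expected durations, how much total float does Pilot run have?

te_Tooling = (3 + 4·7 + 11)/6 = 42/6 = 7
te_Supplier sourcing = (3 + 4·9 + 21)/6 = 60/6 = 10
te_Pilot run = (1 + 4·3 + 5)/6 = 18/6 = 3
te_QA = (6 + 4·10 + 26)/6 = 72/6 = 12
te_Packaging design = (10 + 4·13 + 28)/6 = 90/6 = 15
te_Regulatory filing = (8 + 4·10 + 18)/6 = 66/6 = 11
te_Marketing collateral = (8 + 4·10 + 12)/6 = 60/6 = 10
te_Sales training = (1 + 4·3 + 11)/6 = 24/6 = 4
te_Distribution setup = (1 + 4·6 + 23)/6 = 48/6 = 8

Forward pass:
ES_Tooling = 0; EF_Tooling = 7
ES_Supplier sourcing = 0; EF_Supplier sourcing = 10
ES_Pilot run = 0; EF_Pilot run = 3
ES_QA = 10; EF_QA = 10+12 = 22
ES_Packaging design = max(EF_Supplier sourcing=10, EF_Pilot run=3) = 10; EF_Packaging design = 10+15 = 25
ES_Regulatory filing = 7; EF_Regulatory filing = 7+11 = 18
ES_Marketing collateral = 7; EF_Marketing collateral = 7+10 = 17
ES_Sales training = 10; EF_Sales training = 10+4 = 14
ES_Distribution setup = max(EF_QA=22, EF_Packaging design=25, EF_Regulatory filing=18, EF_Marketing collateral=17, EF_Sales training=14) = 25; EF_Distribution setup = 25+8 = 33
Expected project duration μ = 33 hours. Critical path: Supplier sourcing → Packaging design → Distribution setup.

Backward pass:
LF_Distribution setup = 33; LS_Distribution setup = 33−8 = 25
LF_Sales training = LS_Distribution setup = 25; LS_Sales training = 25−4 = 21
LF_Marketing collateral = LS_Distribution setup = 25; LS_Marketing collateral = 25−10 = 15
LF_Regulatory filing = LS_Distribution setup = 25; LS_Regulatory filing = 25−11 = 14
LF_Packaging design = LS_Distribution setup = 25; LS_Packaging design = 25−15 = 10
LF_QA = LS_Distribution setup = 25; LS_QA = 25−12 = 13
LF_Pilot run = LS_Packaging design = 10; LS_Pilot run = 10−3 = 7
LF_Supplier sourcing = min(LS_QA=13, LS_Packaging design=10, LS_Sales training=21) = 10; LS_Supplier sourcing = 10−10 = 0
LF_Tooling = min(LS_Regulatory filing=14, LS_Marketing collateral=15) = 14; LS_Tooling = 14−7 = 7
Slack_Pilot run = LS_Pilot run − ES_Pilot run = 7 − 0 = 7

7 hours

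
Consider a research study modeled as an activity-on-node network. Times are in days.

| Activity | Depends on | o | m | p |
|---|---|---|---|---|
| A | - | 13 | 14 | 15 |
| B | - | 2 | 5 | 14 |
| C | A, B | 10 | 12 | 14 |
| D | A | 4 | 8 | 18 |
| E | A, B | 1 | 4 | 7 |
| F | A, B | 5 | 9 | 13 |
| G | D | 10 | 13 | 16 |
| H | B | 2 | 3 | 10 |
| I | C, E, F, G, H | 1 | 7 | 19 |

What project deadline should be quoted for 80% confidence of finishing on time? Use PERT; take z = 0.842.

te_A = (13 + 4·14 + 15)/6 = 84/6 = 14; σ²_A = ((15−13)/6)² = 0.111
te_B = (2 + 4·5 + 14)/6 = 36/6 = 6; σ²_B = ((14−2)/6)² = 4.000
te_C = (10 + 4·12 + 14)/6 = 72/6 = 12; σ²_C = ((14−10)/6)² = 0.444
te_D = (4 + 4·8 + 18)/6 = 54/6 = 9; σ²_D = ((18−4)/6)² = 5.444
te_E = (1 + 4·4 + 7)/6 = 24/6 = 4; σ²_E = ((7−1)/6)² = 1.000
te_F = (5 + 4·9 + 13)/6 = 54/6 = 9; σ²_F = ((13−5)/6)² = 1.778
te_G = (10 + 4·13 + 16)/6 = 78/6 = 13; σ²_G = ((16−10)/6)² = 1.000
te_H = (2 + 4·3 + 10)/6 = 24/6 = 4; σ²_H = ((10−2)/6)² = 1.778
te_I = (1 + 4·7 + 19)/6 = 48/6 = 8; σ²_I = ((19−1)/6)² = 9.000

Forward pass:
ES_A = 0; EF_A = 14
ES_B = 0; EF_B = 6
ES_C = max(EF_A=14, EF_B=6) = 14; EF_C = 14+12 = 26
ES_D = 14; EF_D = 14+9 = 23
ES_E = max(EF_A=14, EF_B=6) = 14; EF_E = 14+4 = 18
ES_F = max(EF_A=14, EF_B=6) = 14; EF_F = 14+9 = 23
ES_G = 23; EF_G = 23+13 = 36
ES_H = 6; EF_H = 6+4 = 10
ES_I = max(EF_C=26, EF_E=18, EF_F=23, EF_G=36, EF_H=10) = 36; EF_I = 36+8 = 44
Expected project duration μ = 44 days. Critical path: A → D → G → I.

Variance along critical path = 0.111 + 5.444 + 1.000 + 9.000 = 15.556; σ = 3.944 days.
D = μ + z·σ = 44 + 0.842·3.944 = 47.3 days

47.3 days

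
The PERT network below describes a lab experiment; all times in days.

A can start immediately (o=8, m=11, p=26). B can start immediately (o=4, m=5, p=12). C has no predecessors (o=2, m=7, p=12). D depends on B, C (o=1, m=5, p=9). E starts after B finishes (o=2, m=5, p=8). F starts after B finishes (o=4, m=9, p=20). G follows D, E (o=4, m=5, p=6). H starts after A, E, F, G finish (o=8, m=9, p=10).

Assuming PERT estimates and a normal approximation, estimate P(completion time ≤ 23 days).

0.085

te_A = (8 + 4·11 + 26)/6 = 78/6 = 13; σ²_A = ((26−8)/6)² = 9.000
te_B = (4 + 4·5 + 12)/6 = 36/6 = 6; σ²_B = ((12−4)/6)² = 1.778
te_C = (2 + 4·7 + 12)/6 = 42/6 = 7; σ²_C = ((12−2)/6)² = 2.778
te_D = (1 + 4·5 + 9)/6 = 30/6 = 5; σ²_D = ((9−1)/6)² = 1.778
te_E = (2 + 4·5 + 8)/6 = 30/6 = 5; σ²_E = ((8−2)/6)² = 1.000
te_F = (4 + 4·9 + 20)/6 = 60/6 = 10; σ²_F = ((20−4)/6)² = 7.111
te_G = (4 + 4·5 + 6)/6 = 30/6 = 5; σ²_G = ((6−4)/6)² = 0.111
te_H = (8 + 4·9 + 10)/6 = 54/6 = 9; σ²_H = ((10−8)/6)² = 0.111

Forward pass:
ES_A = 0; EF_A = 13
ES_B = 0; EF_B = 6
ES_C = 0; EF_C = 7
ES_D = max(EF_B=6, EF_C=7) = 7; EF_D = 7+5 = 12
ES_E = 6; EF_E = 6+5 = 11
ES_F = 6; EF_F = 6+10 = 16
ES_G = max(EF_D=12, EF_E=11) = 12; EF_G = 12+5 = 17
ES_H = max(EF_A=13, EF_E=11, EF_F=16, EF_G=17) = 17; EF_H = 17+9 = 26
Expected project duration μ = 26 days. Critical path: C → D → G → H.

Variance along critical path = 2.778 + 1.778 + 0.111 + 0.111 = 4.778; σ = √4.778 = 2.186 days.
Z = (23 − 26) / 2.186 = -1.372
P(T ≤ 23) = Φ(-1.372) ≈ 0.085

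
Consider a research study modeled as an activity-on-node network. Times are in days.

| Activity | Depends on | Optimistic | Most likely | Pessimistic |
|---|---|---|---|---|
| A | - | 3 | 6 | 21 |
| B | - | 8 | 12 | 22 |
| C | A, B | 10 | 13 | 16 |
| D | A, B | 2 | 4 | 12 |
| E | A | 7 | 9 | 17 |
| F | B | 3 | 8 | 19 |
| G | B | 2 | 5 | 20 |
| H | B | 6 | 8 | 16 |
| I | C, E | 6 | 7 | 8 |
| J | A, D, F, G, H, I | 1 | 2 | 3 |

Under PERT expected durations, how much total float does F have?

11 days

te_A = (3 + 4·6 + 21)/6 = 48/6 = 8
te_B = (8 + 4·12 + 22)/6 = 78/6 = 13
te_C = (10 + 4·13 + 16)/6 = 78/6 = 13
te_D = (2 + 4·4 + 12)/6 = 30/6 = 5
te_E = (7 + 4·9 + 17)/6 = 60/6 = 10
te_F = (3 + 4·8 + 19)/6 = 54/6 = 9
te_G = (2 + 4·5 + 20)/6 = 42/6 = 7
te_H = (6 + 4·8 + 16)/6 = 54/6 = 9
te_I = (6 + 4·7 + 8)/6 = 42/6 = 7
te_J = (1 + 4·2 + 3)/6 = 12/6 = 2

Forward pass:
ES_A = 0; EF_A = 8
ES_B = 0; EF_B = 13
ES_C = max(EF_A=8, EF_B=13) = 13; EF_C = 13+13 = 26
ES_D = max(EF_A=8, EF_B=13) = 13; EF_D = 13+5 = 18
ES_E = 8; EF_E = 8+10 = 18
ES_F = 13; EF_F = 13+9 = 22
ES_G = 13; EF_G = 13+7 = 20
ES_H = 13; EF_H = 13+9 = 22
ES_I = max(EF_C=26, EF_E=18) = 26; EF_I = 26+7 = 33
ES_J = max(EF_A=8, EF_D=18, EF_F=22, EF_G=20, EF_H=22, EF_I=33) = 33; EF_J = 33+2 = 35
Expected project duration μ = 35 days. Critical path: B → C → I → J.

Backward pass:
LF_J = 35; LS_J = 35−2 = 33
LF_I = LS_J = 33; LS_I = 33−7 = 26
LF_H = LS_J = 33; LS_H = 33−9 = 24
LF_G = LS_J = 33; LS_G = 33−7 = 26
LF_F = LS_J = 33; LS_F = 33−9 = 24
LF_E = LS_I = 26; LS_E = 26−10 = 16
LF_D = LS_J = 33; LS_D = 33−5 = 28
LF_C = LS_I = 26; LS_C = 26−13 = 13
LF_B = min(LS_C=13, LS_D=28, LS_F=24, LS_G=26, LS_H=24) = 13; LS_B = 13−13 = 0
LF_A = min(LS_C=13, LS_D=28, LS_E=16, LS_J=33) = 13; LS_A = 13−8 = 5
Slack_F = LS_F − ES_F = 24 − 13 = 11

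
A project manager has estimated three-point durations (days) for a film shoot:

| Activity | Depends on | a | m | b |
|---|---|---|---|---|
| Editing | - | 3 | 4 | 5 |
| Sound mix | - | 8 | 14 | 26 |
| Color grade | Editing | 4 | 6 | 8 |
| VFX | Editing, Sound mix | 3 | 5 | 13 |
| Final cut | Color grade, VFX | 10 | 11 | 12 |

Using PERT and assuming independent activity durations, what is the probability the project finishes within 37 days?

te_Editing = (3 + 4·4 + 5)/6 = 24/6 = 4; σ²_Editing = ((5−3)/6)² = 0.111
te_Sound mix = (8 + 4·14 + 26)/6 = 90/6 = 15; σ²_Sound mix = ((26−8)/6)² = 9.000
te_Color grade = (4 + 4·6 + 8)/6 = 36/6 = 6; σ²_Color grade = ((8−4)/6)² = 0.444
te_VFX = (3 + 4·5 + 13)/6 = 36/6 = 6; σ²_VFX = ((13−3)/6)² = 2.778
te_Final cut = (10 + 4·11 + 12)/6 = 66/6 = 11; σ²_Final cut = ((12−10)/6)² = 0.111

Forward pass:
ES_Editing = 0; EF_Editing = 4
ES_Sound mix = 0; EF_Sound mix = 15
ES_Color grade = 4; EF_Color grade = 4+6 = 10
ES_VFX = max(EF_Editing=4, EF_Sound mix=15) = 15; EF_VFX = 15+6 = 21
ES_Final cut = max(EF_Color grade=10, EF_VFX=21) = 21; EF_Final cut = 21+11 = 32
Expected project duration μ = 32 days. Critical path: Sound mix → VFX → Final cut.

Variance along critical path = 9.000 + 2.778 + 0.111 = 11.889; σ = √11.889 = 3.448 days.
Z = (37 − 32) / 3.448 = 1.450
P(T ≤ 37) = Φ(1.450) ≈ 0.926

0.926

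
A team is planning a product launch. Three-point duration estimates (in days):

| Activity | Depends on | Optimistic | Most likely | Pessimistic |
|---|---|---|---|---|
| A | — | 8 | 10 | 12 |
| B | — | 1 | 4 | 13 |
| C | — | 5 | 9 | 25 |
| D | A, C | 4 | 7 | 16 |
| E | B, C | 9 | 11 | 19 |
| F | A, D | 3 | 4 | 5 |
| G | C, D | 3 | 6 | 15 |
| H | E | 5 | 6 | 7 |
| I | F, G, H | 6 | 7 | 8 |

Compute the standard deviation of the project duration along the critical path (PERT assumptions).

te_A = (8 + 4·10 + 12)/6 = 60/6 = 10; σ²_A = ((12−8)/6)² = 0.444
te_B = (1 + 4·4 + 13)/6 = 30/6 = 5; σ²_B = ((13−1)/6)² = 4.000
te_C = (5 + 4·9 + 25)/6 = 66/6 = 11; σ²_C = ((25−5)/6)² = 11.111
te_D = (4 + 4·7 + 16)/6 = 48/6 = 8; σ²_D = ((16−4)/6)² = 4.000
te_E = (9 + 4·11 + 19)/6 = 72/6 = 12; σ²_E = ((19−9)/6)² = 2.778
te_F = (3 + 4·4 + 5)/6 = 24/6 = 4; σ²_F = ((5−3)/6)² = 0.111
te_G = (3 + 4·6 + 15)/6 = 42/6 = 7; σ²_G = ((15−3)/6)² = 4.000
te_H = (5 + 4·6 + 7)/6 = 36/6 = 6; σ²_H = ((7−5)/6)² = 0.111
te_I = (6 + 4·7 + 8)/6 = 42/6 = 7; σ²_I = ((8−6)/6)² = 0.111

Forward pass:
ES_A = 0; EF_A = 10
ES_B = 0; EF_B = 5
ES_C = 0; EF_C = 11
ES_D = max(EF_A=10, EF_C=11) = 11; EF_D = 11+8 = 19
ES_E = max(EF_B=5, EF_C=11) = 11; EF_E = 11+12 = 23
ES_F = max(EF_A=10, EF_D=19) = 19; EF_F = 19+4 = 23
ES_G = max(EF_C=11, EF_D=19) = 19; EF_G = 19+7 = 26
ES_H = 23; EF_H = 23+6 = 29
ES_I = max(EF_F=23, EF_G=26, EF_H=29) = 29; EF_I = 29+7 = 36
Expected project duration μ = 36 days. Critical path: C → E → H → I.

Variance along critical path = 11.111 + 2.778 + 0.111 + 0.111 = 14.111
σ = √14.111 = 3.756 days

3.76 days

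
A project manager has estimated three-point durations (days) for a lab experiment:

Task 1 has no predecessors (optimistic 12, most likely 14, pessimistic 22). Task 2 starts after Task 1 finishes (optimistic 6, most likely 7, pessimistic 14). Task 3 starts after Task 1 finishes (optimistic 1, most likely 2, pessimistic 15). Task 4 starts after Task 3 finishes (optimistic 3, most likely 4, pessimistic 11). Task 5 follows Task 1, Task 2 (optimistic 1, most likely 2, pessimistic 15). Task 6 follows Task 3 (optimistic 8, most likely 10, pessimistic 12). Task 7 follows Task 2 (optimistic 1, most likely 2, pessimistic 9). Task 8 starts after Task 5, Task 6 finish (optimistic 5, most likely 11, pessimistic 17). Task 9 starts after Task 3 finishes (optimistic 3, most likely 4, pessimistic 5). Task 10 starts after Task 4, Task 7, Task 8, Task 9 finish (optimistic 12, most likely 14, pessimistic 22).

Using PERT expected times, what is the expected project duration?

te_Task 1 = (12 + 4·14 + 22)/6 = 90/6 = 15
te_Task 2 = (6 + 4·7 + 14)/6 = 48/6 = 8
te_Task 3 = (1 + 4·2 + 15)/6 = 24/6 = 4
te_Task 4 = (3 + 4·4 + 11)/6 = 30/6 = 5
te_Task 5 = (1 + 4·2 + 15)/6 = 24/6 = 4
te_Task 6 = (8 + 4·10 + 12)/6 = 60/6 = 10
te_Task 7 = (1 + 4·2 + 9)/6 = 18/6 = 3
te_Task 8 = (5 + 4·11 + 17)/6 = 66/6 = 11
te_Task 9 = (3 + 4·4 + 5)/6 = 24/6 = 4
te_Task 10 = (12 + 4·14 + 22)/6 = 90/6 = 15

Forward pass:
ES_Task 1 = 0; EF_Task 1 = 15
ES_Task 2 = 15; EF_Task 2 = 15+8 = 23
ES_Task 3 = 15; EF_Task 3 = 15+4 = 19
ES_Task 4 = 19; EF_Task 4 = 19+5 = 24
ES_Task 5 = max(EF_Task 1=15, EF_Task 2=23) = 23; EF_Task 5 = 23+4 = 27
ES_Task 6 = 19; EF_Task 6 = 19+10 = 29
ES_Task 7 = 23; EF_Task 7 = 23+3 = 26
ES_Task 8 = max(EF_Task 5=27, EF_Task 6=29) = 29; EF_Task 8 = 29+11 = 40
ES_Task 9 = 19; EF_Task 9 = 19+4 = 23
ES_Task 10 = max(EF_Task 4=24, EF_Task 7=26, EF_Task 8=40, EF_Task 9=23) = 40; EF_Task 10 = 40+15 = 55
Expected project duration μ = 55 days. Critical path: Task 1 → Task 3 → Task 6 → Task 8 → Task 10.

55 days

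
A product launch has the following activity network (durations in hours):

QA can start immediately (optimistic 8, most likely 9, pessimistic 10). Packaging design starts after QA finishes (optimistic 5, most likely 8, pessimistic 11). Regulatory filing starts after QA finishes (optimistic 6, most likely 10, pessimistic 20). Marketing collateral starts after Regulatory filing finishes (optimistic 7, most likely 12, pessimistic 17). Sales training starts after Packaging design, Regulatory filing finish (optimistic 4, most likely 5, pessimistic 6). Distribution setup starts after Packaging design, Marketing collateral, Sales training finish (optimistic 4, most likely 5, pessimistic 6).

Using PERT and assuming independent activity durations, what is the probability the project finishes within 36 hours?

te_QA = (8 + 4·9 + 10)/6 = 54/6 = 9; σ²_QA = ((10−8)/6)² = 0.111
te_Packaging design = (5 + 4·8 + 11)/6 = 48/6 = 8; σ²_Packaging design = ((11−5)/6)² = 1.000
te_Regulatory filing = (6 + 4·10 + 20)/6 = 66/6 = 11; σ²_Regulatory filing = ((20−6)/6)² = 5.444
te_Marketing collateral = (7 + 4·12 + 17)/6 = 72/6 = 12; σ²_Marketing collateral = ((17−7)/6)² = 2.778
te_Sales training = (4 + 4·5 + 6)/6 = 30/6 = 5; σ²_Sales training = ((6−4)/6)² = 0.111
te_Distribution setup = (4 + 4·5 + 6)/6 = 30/6 = 5; σ²_Distribution setup = ((6−4)/6)² = 0.111

Forward pass:
ES_QA = 0; EF_QA = 9
ES_Packaging design = 9; EF_Packaging design = 9+8 = 17
ES_Regulatory filing = 9; EF_Regulatory filing = 9+11 = 20
ES_Marketing collateral = 20; EF_Marketing collateral = 20+12 = 32
ES_Sales training = max(EF_Packaging design=17, EF_Regulatory filing=20) = 20; EF_Sales training = 20+5 = 25
ES_Distribution setup = max(EF_Packaging design=17, EF_Marketing collateral=32, EF_Sales training=25) = 32; EF_Distribution setup = 32+5 = 37
Expected project duration μ = 37 hours. Critical path: QA → Regulatory filing → Marketing collateral → Distribution setup.

Variance along critical path = 0.111 + 5.444 + 2.778 + 0.111 = 8.444; σ = √8.444 = 2.906 hours.
Z = (36 − 37) / 2.906 = -0.344
P(T ≤ 36) = Φ(-0.344) ≈ 0.365

0.365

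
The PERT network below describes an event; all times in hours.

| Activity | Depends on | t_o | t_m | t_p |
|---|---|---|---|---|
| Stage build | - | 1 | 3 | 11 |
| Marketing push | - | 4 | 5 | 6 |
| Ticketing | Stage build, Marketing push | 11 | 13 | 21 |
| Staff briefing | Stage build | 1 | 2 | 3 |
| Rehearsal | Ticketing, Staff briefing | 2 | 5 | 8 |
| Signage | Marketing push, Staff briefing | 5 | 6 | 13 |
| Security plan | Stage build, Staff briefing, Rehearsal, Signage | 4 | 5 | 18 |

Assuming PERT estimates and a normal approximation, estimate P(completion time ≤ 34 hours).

0.837

te_Stage build = (1 + 4·3 + 11)/6 = 24/6 = 4; σ²_Stage build = ((11−1)/6)² = 2.778
te_Marketing push = (4 + 4·5 + 6)/6 = 30/6 = 5; σ²_Marketing push = ((6−4)/6)² = 0.111
te_Ticketing = (11 + 4·13 + 21)/6 = 84/6 = 14; σ²_Ticketing = ((21−11)/6)² = 2.778
te_Staff briefing = (1 + 4·2 + 3)/6 = 12/6 = 2; σ²_Staff briefing = ((3−1)/6)² = 0.111
te_Rehearsal = (2 + 4·5 + 8)/6 = 30/6 = 5; σ²_Rehearsal = ((8−2)/6)² = 1.000
te_Signage = (5 + 4·6 + 13)/6 = 42/6 = 7; σ²_Signage = ((13−5)/6)² = 1.778
te_Security plan = (4 + 4·5 + 18)/6 = 42/6 = 7; σ²_Security plan = ((18−4)/6)² = 5.444

Forward pass:
ES_Stage build = 0; EF_Stage build = 4
ES_Marketing push = 0; EF_Marketing push = 5
ES_Ticketing = max(EF_Stage build=4, EF_Marketing push=5) = 5; EF_Ticketing = 5+14 = 19
ES_Staff briefing = 4; EF_Staff briefing = 4+2 = 6
ES_Rehearsal = max(EF_Ticketing=19, EF_Staff briefing=6) = 19; EF_Rehearsal = 19+5 = 24
ES_Signage = max(EF_Marketing push=5, EF_Staff briefing=6) = 6; EF_Signage = 6+7 = 13
ES_Security plan = max(EF_Stage build=4, EF_Staff briefing=6, EF_Rehearsal=24, EF_Signage=13) = 24; EF_Security plan = 24+7 = 31
Expected project duration μ = 31 hours. Critical path: Marketing push → Ticketing → Rehearsal → Security plan.

Variance along critical path = 0.111 + 2.778 + 1.000 + 5.444 = 9.333; σ = √9.333 = 3.055 hours.
Z = (34 − 31) / 3.055 = 0.982
P(T ≤ 34) = Φ(0.982) ≈ 0.837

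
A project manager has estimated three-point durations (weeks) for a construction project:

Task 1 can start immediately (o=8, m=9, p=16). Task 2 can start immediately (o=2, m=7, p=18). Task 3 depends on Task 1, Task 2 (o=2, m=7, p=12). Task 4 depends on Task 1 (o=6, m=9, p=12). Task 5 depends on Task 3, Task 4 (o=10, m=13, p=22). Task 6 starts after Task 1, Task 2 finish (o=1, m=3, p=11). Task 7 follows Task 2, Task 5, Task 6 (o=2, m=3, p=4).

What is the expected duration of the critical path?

te_Task 1 = (8 + 4·9 + 16)/6 = 60/6 = 10
te_Task 2 = (2 + 4·7 + 18)/6 = 48/6 = 8
te_Task 3 = (2 + 4·7 + 12)/6 = 42/6 = 7
te_Task 4 = (6 + 4·9 + 12)/6 = 54/6 = 9
te_Task 5 = (10 + 4·13 + 22)/6 = 84/6 = 14
te_Task 6 = (1 + 4·3 + 11)/6 = 24/6 = 4
te_Task 7 = (2 + 4·3 + 4)/6 = 18/6 = 3

Forward pass:
ES_Task 1 = 0; EF_Task 1 = 10
ES_Task 2 = 0; EF_Task 2 = 8
ES_Task 3 = max(EF_Task 1=10, EF_Task 2=8) = 10; EF_Task 3 = 10+7 = 17
ES_Task 4 = 10; EF_Task 4 = 10+9 = 19
ES_Task 5 = max(EF_Task 3=17, EF_Task 4=19) = 19; EF_Task 5 = 19+14 = 33
ES_Task 6 = max(EF_Task 1=10, EF_Task 2=8) = 10; EF_Task 6 = 10+4 = 14
ES_Task 7 = max(EF_Task 2=8, EF_Task 5=33, EF_Task 6=14) = 33; EF_Task 7 = 33+3 = 36
Expected project duration μ = 36 weeks. Critical path: Task 1 → Task 4 → Task 5 → Task 7.

36 weeks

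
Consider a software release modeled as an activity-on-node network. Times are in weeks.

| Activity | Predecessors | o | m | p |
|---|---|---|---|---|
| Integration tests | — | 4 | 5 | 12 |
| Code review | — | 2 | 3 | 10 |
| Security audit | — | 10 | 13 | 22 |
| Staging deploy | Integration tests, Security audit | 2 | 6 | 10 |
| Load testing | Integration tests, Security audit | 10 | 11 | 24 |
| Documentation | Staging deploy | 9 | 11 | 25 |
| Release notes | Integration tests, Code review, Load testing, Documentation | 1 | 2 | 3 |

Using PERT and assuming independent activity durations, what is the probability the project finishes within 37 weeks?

te_Integration tests = (4 + 4·5 + 12)/6 = 36/6 = 6; σ²_Integration tests = ((12−4)/6)² = 1.778
te_Code review = (2 + 4·3 + 10)/6 = 24/6 = 4; σ²_Code review = ((10−2)/6)² = 1.778
te_Security audit = (10 + 4·13 + 22)/6 = 84/6 = 14; σ²_Security audit = ((22−10)/6)² = 4.000
te_Staging deploy = (2 + 4·6 + 10)/6 = 36/6 = 6; σ²_Staging deploy = ((10−2)/6)² = 1.778
te_Load testing = (10 + 4·11 + 24)/6 = 78/6 = 13; σ²_Load testing = ((24−10)/6)² = 5.444
te_Documentation = (9 + 4·11 + 25)/6 = 78/6 = 13; σ²_Documentation = ((25−9)/6)² = 7.111
te_Release notes = (1 + 4·2 + 3)/6 = 12/6 = 2; σ²_Release notes = ((3−1)/6)² = 0.111

Forward pass:
ES_Integration tests = 0; EF_Integration tests = 6
ES_Code review = 0; EF_Code review = 4
ES_Security audit = 0; EF_Security audit = 14
ES_Staging deploy = max(EF_Integration tests=6, EF_Security audit=14) = 14; EF_Staging deploy = 14+6 = 20
ES_Load testing = max(EF_Integration tests=6, EF_Security audit=14) = 14; EF_Load testing = 14+13 = 27
ES_Documentation = 20; EF_Documentation = 20+13 = 33
ES_Release notes = max(EF_Integration tests=6, EF_Code review=4, EF_Load testing=27, EF_Documentation=33) = 33; EF_Release notes = 33+2 = 35
Expected project duration μ = 35 weeks. Critical path: Security audit → Staging deploy → Documentation → Release notes.

Variance along critical path = 4.000 + 1.778 + 7.111 + 0.111 = 13.000; σ = √13.000 = 3.606 weeks.
Z = (37 − 35) / 3.606 = 0.555
P(T ≤ 37) = Φ(0.555) ≈ 0.710

0.710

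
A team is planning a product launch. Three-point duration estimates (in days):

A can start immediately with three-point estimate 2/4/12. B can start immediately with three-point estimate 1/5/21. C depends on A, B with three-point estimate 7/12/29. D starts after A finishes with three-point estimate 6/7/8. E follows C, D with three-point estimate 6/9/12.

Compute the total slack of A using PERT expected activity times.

2 days

te_A = (2 + 4·4 + 12)/6 = 30/6 = 5
te_B = (1 + 4·5 + 21)/6 = 42/6 = 7
te_C = (7 + 4·12 + 29)/6 = 84/6 = 14
te_D = (6 + 4·7 + 8)/6 = 42/6 = 7
te_E = (6 + 4·9 + 12)/6 = 54/6 = 9

Forward pass:
ES_A = 0; EF_A = 5
ES_B = 0; EF_B = 7
ES_C = max(EF_A=5, EF_B=7) = 7; EF_C = 7+14 = 21
ES_D = 5; EF_D = 5+7 = 12
ES_E = max(EF_C=21, EF_D=12) = 21; EF_E = 21+9 = 30
Expected project duration μ = 30 days. Critical path: B → C → E.

Backward pass:
LF_E = 30; LS_E = 30−9 = 21
LF_D = LS_E = 21; LS_D = 21−7 = 14
LF_C = LS_E = 21; LS_C = 21−14 = 7
LF_B = LS_C = 7; LS_B = 7−7 = 0
LF_A = min(LS_C=7, LS_D=14) = 7; LS_A = 7−5 = 2
Slack_A = LS_A − ES_A = 2 − 0 = 2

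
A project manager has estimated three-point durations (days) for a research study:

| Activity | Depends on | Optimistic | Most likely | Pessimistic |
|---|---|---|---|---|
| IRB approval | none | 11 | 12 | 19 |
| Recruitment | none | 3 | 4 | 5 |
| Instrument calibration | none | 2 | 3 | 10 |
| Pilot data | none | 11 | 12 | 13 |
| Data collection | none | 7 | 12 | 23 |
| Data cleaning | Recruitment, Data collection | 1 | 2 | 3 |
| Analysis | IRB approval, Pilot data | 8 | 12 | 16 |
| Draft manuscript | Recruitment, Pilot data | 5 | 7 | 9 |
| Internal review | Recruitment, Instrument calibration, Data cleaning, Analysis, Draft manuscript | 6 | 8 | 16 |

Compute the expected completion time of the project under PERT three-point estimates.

34 days

te_IRB approval = (11 + 4·12 + 19)/6 = 78/6 = 13
te_Recruitment = (3 + 4·4 + 5)/6 = 24/6 = 4
te_Instrument calibration = (2 + 4·3 + 10)/6 = 24/6 = 4
te_Pilot data = (11 + 4·12 + 13)/6 = 72/6 = 12
te_Data collection = (7 + 4·12 + 23)/6 = 78/6 = 13
te_Data cleaning = (1 + 4·2 + 3)/6 = 12/6 = 2
te_Analysis = (8 + 4·12 + 16)/6 = 72/6 = 12
te_Draft manuscript = (5 + 4·7 + 9)/6 = 42/6 = 7
te_Internal review = (6 + 4·8 + 16)/6 = 54/6 = 9

Forward pass:
ES_IRB approval = 0; EF_IRB approval = 13
ES_Recruitment = 0; EF_Recruitment = 4
ES_Instrument calibration = 0; EF_Instrument calibration = 4
ES_Pilot data = 0; EF_Pilot data = 12
ES_Data collection = 0; EF_Data collection = 13
ES_Data cleaning = max(EF_Recruitment=4, EF_Data collection=13) = 13; EF_Data cleaning = 13+2 = 15
ES_Analysis = max(EF_IRB approval=13, EF_Pilot data=12) = 13; EF_Analysis = 13+12 = 25
ES_Draft manuscript = max(EF_Recruitment=4, EF_Pilot data=12) = 12; EF_Draft manuscript = 12+7 = 19
ES_Internal review = max(EF_Recruitment=4, EF_Instrument calibration=4, EF_Data cleaning=15, EF_Analysis=25, EF_Draft manuscript=19) = 25; EF_Internal review = 25+9 = 34
Expected project duration μ = 34 days. Critical path: IRB approval → Analysis → Internal review.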